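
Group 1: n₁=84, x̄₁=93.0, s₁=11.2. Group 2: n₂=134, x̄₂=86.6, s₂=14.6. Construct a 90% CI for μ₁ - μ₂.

Difference = 6.4. SE = √(11.2²/84 + 14.6²/134) = 1.756. CI = (3.51, 9.29)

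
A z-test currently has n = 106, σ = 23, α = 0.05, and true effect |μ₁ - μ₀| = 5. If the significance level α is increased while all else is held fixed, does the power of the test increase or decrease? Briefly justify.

Power increases: a larger α lowers the critical value, so more of the H₁ sampling distribution falls in the rejection region.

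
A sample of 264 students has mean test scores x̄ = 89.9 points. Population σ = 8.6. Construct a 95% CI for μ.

CI = x̄ ± z*(σ/√n) = 89.9 ± 1.96(8.6/√264) = 89.9 ± 1.04 = (88.86, 90.94)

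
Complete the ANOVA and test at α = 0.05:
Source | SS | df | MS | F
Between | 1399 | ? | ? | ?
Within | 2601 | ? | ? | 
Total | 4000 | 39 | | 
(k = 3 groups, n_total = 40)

df_between = 2, df_within = 37. MS_between = 699.5, MS_within = 70.3. F = 9.951, F_crit ≈ 3.252. Reject H₀.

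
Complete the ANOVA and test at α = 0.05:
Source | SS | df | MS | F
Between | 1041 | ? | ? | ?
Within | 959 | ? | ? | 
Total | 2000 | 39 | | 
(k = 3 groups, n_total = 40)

df_between = 2, df_within = 37. MS_between = 520.5, MS_within = 25.92. F = 20.082, F_crit ≈ 3.252. Reject H₀.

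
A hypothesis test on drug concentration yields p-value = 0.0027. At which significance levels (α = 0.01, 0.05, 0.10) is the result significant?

p = 0.0027. Significant at: α = 0.01, 0.05, 0.1.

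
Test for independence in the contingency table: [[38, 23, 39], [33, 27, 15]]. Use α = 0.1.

χ² = 7.929. df = 2, critical = 4.605. Reject H₀. Variables are dependent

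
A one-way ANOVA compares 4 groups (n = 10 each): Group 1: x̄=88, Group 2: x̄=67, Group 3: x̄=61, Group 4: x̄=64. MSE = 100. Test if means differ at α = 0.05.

Grand mean = 70.0. SS_between = 4500.0, MS_between = 1500.0. F = 15.0, F_crit ≈ 2.866. Reject H₀.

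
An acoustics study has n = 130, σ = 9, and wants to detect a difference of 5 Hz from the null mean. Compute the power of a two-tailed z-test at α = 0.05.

SE = σ/√n = 9/√130 = 0.789. Non-centrality λ = d/SE = 5/0.789 = 6.334. Power ≈ Φ(λ - z_{α/2}) = Φ(6.334 - 1.96) = Φ(4.374) = 1.0.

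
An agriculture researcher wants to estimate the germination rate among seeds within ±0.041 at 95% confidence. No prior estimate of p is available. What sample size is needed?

Conservative approach: use p = 0.5 (maximizes p(1-p) = 0.25). n = z²(0.25)/E² = 1.96²×0.25/0.041² = 571.3 → n = 572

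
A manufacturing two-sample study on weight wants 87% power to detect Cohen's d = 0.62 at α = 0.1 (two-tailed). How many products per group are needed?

z_{α/2} = 1.645, z_β = Φ⁻¹(0.87) = 1.126. For medium effect (d = 0.62): n per group = 2(z_{α/2} + z_β)²/d² = 2(1.645 + 1.126)²/0.62² = 40.0 → 40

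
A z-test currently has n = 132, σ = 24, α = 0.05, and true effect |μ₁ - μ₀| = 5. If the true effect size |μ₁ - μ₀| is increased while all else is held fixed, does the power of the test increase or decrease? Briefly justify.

Power increases: a larger true effect increases the non-centrality λ = |μ₁ - μ₀|/(σ/√n).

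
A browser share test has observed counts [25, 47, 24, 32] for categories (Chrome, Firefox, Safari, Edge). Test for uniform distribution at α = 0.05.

Expected = 32 each. χ² = Σ(O-E)²/E = 10.562. df = 3, critical value = 7.815. Reject H₀.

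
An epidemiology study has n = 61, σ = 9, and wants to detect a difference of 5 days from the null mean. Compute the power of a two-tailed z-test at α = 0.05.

SE = σ/√n = 9/√61 = 1.152. Non-centrality λ = d/SE = 5/1.152 = 4.339. Power ≈ Φ(λ - z_{α/2}) = Φ(4.339 - 1.96) = Φ(2.379) = 0.991.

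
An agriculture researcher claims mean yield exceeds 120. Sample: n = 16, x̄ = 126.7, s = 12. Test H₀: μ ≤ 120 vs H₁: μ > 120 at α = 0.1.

t = (126.7 - 120)/(12/√16) = 2.233, df = 15. Critical t = 1.341. Reject H₀.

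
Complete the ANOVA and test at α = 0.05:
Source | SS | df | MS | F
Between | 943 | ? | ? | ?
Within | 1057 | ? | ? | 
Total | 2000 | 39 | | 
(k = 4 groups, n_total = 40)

df_between = 3, df_within = 36. MS_between = 314.33, MS_within = 29.36. F = 10.706, F_crit ≈ 2.866. Reject H₀.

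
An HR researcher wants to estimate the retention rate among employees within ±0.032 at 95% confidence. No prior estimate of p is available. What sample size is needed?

Conservative approach: use p = 0.5 (maximizes p(1-p) = 0.25). n = z²(0.25)/E² = 1.96²×0.25/0.032² = 937.9 → n = 938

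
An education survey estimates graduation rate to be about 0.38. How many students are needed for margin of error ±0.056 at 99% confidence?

n = z²p(1-p)/E² = 2.576²×0.38×0.62/0.056² = 498.5 → n = 499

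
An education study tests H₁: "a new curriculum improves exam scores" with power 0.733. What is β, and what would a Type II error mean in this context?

β = 1 - power = 1 - 0.733 = 0.267. A Type II error is failing to reject H₀ when H₀ is false (false negative) — here, failing to conclude that a new curriculum improves exam scores when in fact it is true. Consequence: keeping the old curriculum when the new one would have helped students.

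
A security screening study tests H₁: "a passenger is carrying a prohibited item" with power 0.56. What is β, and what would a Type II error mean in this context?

β = 1 - power = 1 - 0.56 = 0.44. A Type II error is failing to reject H₀ when H₀ is false (false negative) — here, failing to conclude that a passenger is carrying a prohibited item when in fact it is true. Consequence: letting a prohibited item through — security breach.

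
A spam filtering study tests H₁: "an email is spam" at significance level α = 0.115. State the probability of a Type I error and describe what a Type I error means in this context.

P(Type I error) = α = 0.115. A Type I error is rejecting H₀ when H₀ is actually true (false positive) — here, concluding that an email is spam when in fact this is not the case. Consequence: a legitimate email is sent to the spam folder and the user misses it.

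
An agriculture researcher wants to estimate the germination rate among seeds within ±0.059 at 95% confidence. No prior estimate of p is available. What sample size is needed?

Conservative approach: use p = 0.5 (maximizes p(1-p) = 0.25). n = z²(0.25)/E² = 1.96²×0.25/0.059² = 275.9 → n = 276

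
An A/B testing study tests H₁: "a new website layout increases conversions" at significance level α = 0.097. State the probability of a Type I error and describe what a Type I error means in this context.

P(Type I error) = α = 0.097. A Type I error is rejecting H₀ when H₀ is actually true (false positive) — here, concluding that a new website layout increases conversions when in fact this is not the case. Consequence: rolling out a layout that doesn't actually help — wasted engineering effort.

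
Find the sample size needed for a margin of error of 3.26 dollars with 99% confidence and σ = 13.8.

n = (z*σ/E)² = (2.576×13.8/3.26)² = 118.9 → n = 119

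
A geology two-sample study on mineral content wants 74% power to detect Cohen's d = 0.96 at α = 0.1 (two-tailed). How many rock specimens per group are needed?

z_{α/2} = 1.645, z_β = Φ⁻¹(0.74) = 0.643. For large effect (d = 0.96): n per group = 2(z_{α/2} + z_β)²/d² = 2(1.645 + 0.643)²/0.96² = 11.4 → 12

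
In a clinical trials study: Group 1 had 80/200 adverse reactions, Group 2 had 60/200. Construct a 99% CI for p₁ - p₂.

p̂₁ = 0.4, p̂₂ = 0.3. Difference = 0.1. CI = (-0.022, 0.222)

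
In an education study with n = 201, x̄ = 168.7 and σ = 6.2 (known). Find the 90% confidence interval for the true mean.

CI = x̄ ± z*(σ/√n) = 168.7 ± 1.645(6.2/√201) = 168.7 ± 0.72 = (167.98, 169.42)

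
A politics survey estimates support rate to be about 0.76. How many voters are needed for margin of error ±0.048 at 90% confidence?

n = z²p(1-p)/E² = 1.645²×0.76×0.24/0.048² = 214.2 → n = 215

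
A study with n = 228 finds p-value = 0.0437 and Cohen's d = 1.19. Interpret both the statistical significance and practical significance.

Statistically significant (p = 0.0437 < 0.05). Cohen's d = 1.19 indicates a large effect size. Both statistical and practical significance should be considered.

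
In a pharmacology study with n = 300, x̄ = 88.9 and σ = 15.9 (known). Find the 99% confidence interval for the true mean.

CI = x̄ ± z*(σ/√n) = 88.9 ± 2.576(15.9/√300) = 88.9 ± 2.36 = (86.54, 91.26)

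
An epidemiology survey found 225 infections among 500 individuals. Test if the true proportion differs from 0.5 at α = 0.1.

p̂ = 0.45, p₀ = 0.5. z = (p̂ - p₀)/√(p₀(1-p₀)/n) = -2.236. Critical: ±1.645. Reject H₀.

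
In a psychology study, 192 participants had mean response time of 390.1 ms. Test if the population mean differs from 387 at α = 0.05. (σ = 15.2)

z = (x̄ - μ₀)/(σ/√n) = (390.1 - 387)/(15.2/√192) = 2.826. Critical value: ±1.96. Since |2.826| > 1.96, Reject H₀.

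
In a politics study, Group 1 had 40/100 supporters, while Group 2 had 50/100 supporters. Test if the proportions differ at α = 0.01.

p̂₁ = 0.4, p̂₂ = 0.5, pooled p̂ = 0.45. z = -1.421. Critical: ±2.576. Fail to reject H₀.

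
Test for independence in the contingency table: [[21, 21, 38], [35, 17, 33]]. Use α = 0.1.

χ² = 4.125. df = 2, critical = 4.605. Fail to reject H₀. No evidence of dependence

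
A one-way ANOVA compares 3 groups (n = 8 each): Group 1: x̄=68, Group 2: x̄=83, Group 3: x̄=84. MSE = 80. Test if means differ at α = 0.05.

Grand mean = 78.33. SS_between = 1285.33, MS_between = 642.67. F = 8.033, F_crit ≈ 3.467. Reject H₀.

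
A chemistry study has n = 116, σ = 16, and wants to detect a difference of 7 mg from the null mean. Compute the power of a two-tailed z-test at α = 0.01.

SE = σ/√n = 16/√116 = 1.486. Non-centrality λ = d/SE = 7/1.486 = 4.712. Power ≈ Φ(λ - z_{α/2}) = Φ(4.712 - 2.576) = Φ(2.136) = 0.984.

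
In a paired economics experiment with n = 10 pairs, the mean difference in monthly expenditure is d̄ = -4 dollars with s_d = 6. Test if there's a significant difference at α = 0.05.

t = d̄/(s_d/√n) = -4/(6/√10) = -2.108. df = 9, critical t = ±2.262. Fail to reject H₀.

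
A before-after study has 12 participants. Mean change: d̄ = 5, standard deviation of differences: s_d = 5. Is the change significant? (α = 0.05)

t = d̄/(s_d/√n) = 5/(5/√12) = 3.464. df = 11, critical t = ±2.201. Reject H₀.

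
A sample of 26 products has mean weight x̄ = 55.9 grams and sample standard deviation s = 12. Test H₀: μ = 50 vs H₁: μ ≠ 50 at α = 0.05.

t = (x̄ - μ₀)/(s/√n) = (55.9 - 50)/(12/√26) = 2.507. df = 25, critical t = ±2.06. Reject H₀.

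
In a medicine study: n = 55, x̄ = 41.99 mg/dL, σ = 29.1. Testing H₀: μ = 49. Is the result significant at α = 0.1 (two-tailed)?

z = (41.99 - 49)/(29.1/√55) = -1.787. Since |z| > 1.645, significant at α = 0.1.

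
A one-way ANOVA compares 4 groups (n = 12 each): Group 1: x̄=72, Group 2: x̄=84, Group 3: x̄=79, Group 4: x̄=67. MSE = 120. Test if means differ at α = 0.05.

Grand mean = 75.5. SS_between = 2028.0, MS_between = 676.0. F = 5.633, F_crit ≈ 2.816. Reject H₀.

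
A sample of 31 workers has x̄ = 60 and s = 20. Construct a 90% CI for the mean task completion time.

CI = x̄ ± t*(s/√n) = 60 ± 1.697(20/√31) = (53.9, 66.1)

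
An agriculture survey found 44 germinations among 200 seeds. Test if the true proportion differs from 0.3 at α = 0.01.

p̂ = 0.22, p₀ = 0.3. z = (p̂ - p₀)/√(p₀(1-p₀)/n) = -2.469. Critical: ±2.576. Fail to reject H₀.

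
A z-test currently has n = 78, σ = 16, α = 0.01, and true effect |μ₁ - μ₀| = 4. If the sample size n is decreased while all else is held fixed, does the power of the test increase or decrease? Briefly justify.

Power decreases: a smaller n inflates the standard error σ/√n, pulling the sampling distribution under H₁ back toward the critical value.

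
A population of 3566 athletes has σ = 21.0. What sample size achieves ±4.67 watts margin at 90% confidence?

Without FPC: n₀ = (1.645×21.0/4.67)² = 54.719. With FPC: n = n₀N/(n₀+N-1) = 53.9 → n = 54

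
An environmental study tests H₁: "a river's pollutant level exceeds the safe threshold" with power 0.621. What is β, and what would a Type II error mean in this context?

β = 1 - power = 1 - 0.621 = 0.379. A Type II error is failing to reject H₀ when H₀ is false (false negative) — here, failing to conclude that a river's pollutant level exceeds the safe threshold when in fact it is true. Consequence: allowing unsafe pollution to continue.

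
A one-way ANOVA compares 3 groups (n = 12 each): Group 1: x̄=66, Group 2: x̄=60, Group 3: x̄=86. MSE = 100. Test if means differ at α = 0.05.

Grand mean = 70.67. SS_between = 4448.0, MS_between = 2224.0. F = 22.24, F_crit ≈ 3.285. Reject H₀.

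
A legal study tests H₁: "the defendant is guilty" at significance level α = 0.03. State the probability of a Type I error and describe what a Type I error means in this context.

P(Type I error) = α = 0.03. A Type I error is rejecting H₀ when H₀ is actually true (false positive) — here, concluding that the defendant is guilty when in fact this is not the case. Consequence: convicting an innocent person.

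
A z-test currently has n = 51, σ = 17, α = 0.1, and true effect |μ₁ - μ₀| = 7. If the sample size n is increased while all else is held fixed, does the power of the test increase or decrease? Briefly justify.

Power increases: a larger n shrinks the standard error σ/√n, moving the sampling distribution under H₁ further from the critical value.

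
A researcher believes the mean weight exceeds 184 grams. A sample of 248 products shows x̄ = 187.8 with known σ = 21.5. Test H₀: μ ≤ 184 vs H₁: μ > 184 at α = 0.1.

z = 2.783. Critical value: 1.28. Reject H₀.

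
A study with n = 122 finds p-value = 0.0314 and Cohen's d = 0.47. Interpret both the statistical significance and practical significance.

Statistically significant (p = 0.0314 < 0.05). Cohen's d = 0.47 indicates a small effect size. Both statistical and practical significance should be considered.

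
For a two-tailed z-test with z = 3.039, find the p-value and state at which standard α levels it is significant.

p = 2·P(Z > |3.039|) = 2·(1 - Φ(3.039)) ≈ 0.0024. Significant at α = 0.1; Significant at α = 0.05; Significant at α = 0.01.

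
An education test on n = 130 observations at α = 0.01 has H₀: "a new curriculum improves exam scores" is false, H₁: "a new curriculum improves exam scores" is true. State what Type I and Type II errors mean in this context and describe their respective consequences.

Type I (false positive): concluding that a new curriculum improves exam scores when it is not — adopting a curriculum that gives no real benefit — disruption for nothing. Type II (false negative): failing to conclude that a new curriculum improves exam scores when it is — keeping the old curriculum when the new one would have helped students. Which is costlier depends on domain priorities and is a judgement call rather than a statistical fact.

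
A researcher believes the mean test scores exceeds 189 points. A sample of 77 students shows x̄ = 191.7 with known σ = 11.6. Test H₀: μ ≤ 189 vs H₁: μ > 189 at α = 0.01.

z = 2.042. Critical value: 2.33. Fail to reject H₀.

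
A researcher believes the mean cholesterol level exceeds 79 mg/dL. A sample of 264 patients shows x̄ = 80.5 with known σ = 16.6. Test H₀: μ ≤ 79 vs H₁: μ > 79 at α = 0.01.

z = 1.468. Critical value: 2.33. Fail to reject H₀.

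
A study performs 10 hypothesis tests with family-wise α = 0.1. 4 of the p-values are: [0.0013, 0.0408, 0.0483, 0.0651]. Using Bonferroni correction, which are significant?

Bonferroni α = 0.1/10 = 0.01. Significant p-values: [0.0013]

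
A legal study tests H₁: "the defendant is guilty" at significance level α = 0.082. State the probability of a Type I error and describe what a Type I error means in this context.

P(Type I error) = α = 0.082. A Type I error is rejecting H₀ when H₀ is actually true (false positive) — here, concluding that the defendant is guilty when in fact this is not the case. Consequence: convicting an innocent person.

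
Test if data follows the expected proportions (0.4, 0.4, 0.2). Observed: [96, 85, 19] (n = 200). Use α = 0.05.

Expected: [80.0, 80.0, 40.0]. χ² = 14.538. df = 2, critical = 5.991. Reject H₀.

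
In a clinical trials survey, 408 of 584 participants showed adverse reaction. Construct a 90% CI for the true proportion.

p̂ = 0.699. CI = p̂ ± z*√(p̂(1-p̂)/n) = (0.667, 0.73)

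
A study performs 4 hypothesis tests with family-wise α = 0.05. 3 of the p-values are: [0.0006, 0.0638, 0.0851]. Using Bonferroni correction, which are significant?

Bonferroni α = 0.05/4 = 0.0125. Significant p-values: [0.0006]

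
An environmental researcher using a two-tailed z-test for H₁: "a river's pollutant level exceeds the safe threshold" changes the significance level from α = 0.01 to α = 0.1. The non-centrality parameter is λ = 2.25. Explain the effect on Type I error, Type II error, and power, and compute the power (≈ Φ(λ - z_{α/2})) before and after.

Increasing α from 0.01 to 0.1:
• Type I error rate increases (α is the Type I rate by definition).
• Critical value moves from z_{α/2} = 2.576 to 1.645, so power = Φ(λ - z_{α/2}) goes from Φ(2.25 - 2.576) = 0.372 to Φ(2.25 - 1.645) = 0.727.
• Type II error rate β = 1 - power therefore decreases (0.628 → 0.273).
Appropriate when false negatives are costly — here, allowing unsafe pollution to continue.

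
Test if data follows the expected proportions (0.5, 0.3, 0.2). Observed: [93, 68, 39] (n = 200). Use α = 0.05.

Expected: [100.0, 60.0, 40.0]. χ² = 1.582. df = 2, critical = 5.991. Fail to reject H₀.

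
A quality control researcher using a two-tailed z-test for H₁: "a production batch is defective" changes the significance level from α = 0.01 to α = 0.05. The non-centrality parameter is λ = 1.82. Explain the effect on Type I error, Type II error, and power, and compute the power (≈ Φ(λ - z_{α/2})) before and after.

Increasing α from 0.01 to 0.05:
• Type I error rate increases (α is the Type I rate by definition).
• Critical value moves from z_{α/2} = 2.576 to 1.96, so power = Φ(λ - z_{α/2}) goes from Φ(1.82 - 2.576) = 0.225 to Φ(1.82 - 1.96) = 0.444.
• Type II error rate β = 1 - power therefore decreases (0.775 → 0.556).
Appropriate when false negatives are costly — here, shipping a defective batch — faulty products reach customers.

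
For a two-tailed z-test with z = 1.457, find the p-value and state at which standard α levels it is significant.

p = 2·P(Z > |1.457|) = 2·(1 - Φ(1.457)) ≈ 0.1451. Not significant at any standard level.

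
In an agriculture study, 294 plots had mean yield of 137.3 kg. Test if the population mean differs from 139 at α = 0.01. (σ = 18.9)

z = (x̄ - μ₀)/(σ/√n) = (137.3 - 139)/(18.9/√294) = -1.542. Critical value: ±2.576. Since |-1.542| ≤ 2.576, Fail to reject H₀.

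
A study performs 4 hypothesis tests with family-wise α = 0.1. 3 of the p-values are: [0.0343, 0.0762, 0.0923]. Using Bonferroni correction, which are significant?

Bonferroni α = 0.1/4 = 0.025. None of the given p-values are significant.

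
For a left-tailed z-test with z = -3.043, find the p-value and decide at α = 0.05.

p = P(Z < -3.043) = Φ(-3.043) ≈ 0.0012. Since p < 0.05, reject H₀ (significant) at α = 0.05.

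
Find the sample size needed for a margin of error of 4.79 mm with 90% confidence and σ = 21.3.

n = (z*σ/E)² = (1.645×21.3/4.79)² = 53.5 → n = 54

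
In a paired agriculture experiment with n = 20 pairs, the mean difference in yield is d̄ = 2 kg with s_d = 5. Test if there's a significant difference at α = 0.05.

t = d̄/(s_d/√n) = 2/(5/√20) = 1.789. df = 19, critical t = ±2.093. Fail to reject H₀.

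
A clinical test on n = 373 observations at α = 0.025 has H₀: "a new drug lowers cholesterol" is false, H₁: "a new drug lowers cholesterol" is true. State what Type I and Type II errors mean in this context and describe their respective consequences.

Type I (false positive): concluding that a new drug lowers cholesterol when it is not — approving an ineffective drug — patients take a useless medication and may skip effective alternatives. Type II (false negative): failing to conclude that a new drug lowers cholesterol when it is — shelving an effective drug — patients miss out on a treatment that would have helped. Which is costlier depends on domain priorities and is a judgement call rather than a statistical fact.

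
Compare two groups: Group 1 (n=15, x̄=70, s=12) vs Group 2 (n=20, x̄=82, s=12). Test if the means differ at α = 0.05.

Pooled sp = 12.0. t = -2.928, df = 33. Critical t = ±2.035. Reject H₀.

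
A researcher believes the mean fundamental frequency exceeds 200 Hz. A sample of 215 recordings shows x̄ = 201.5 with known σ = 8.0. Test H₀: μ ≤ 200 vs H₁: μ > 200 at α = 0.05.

z = 2.749. Critical value: 1.645. Reject H₀.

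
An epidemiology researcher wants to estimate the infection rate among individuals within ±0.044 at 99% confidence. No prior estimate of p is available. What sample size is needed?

Conservative approach: use p = 0.5 (maximizes p(1-p) = 0.25). n = z²(0.25)/E² = 2.576²×0.25/0.044² = 856.9 → n = 857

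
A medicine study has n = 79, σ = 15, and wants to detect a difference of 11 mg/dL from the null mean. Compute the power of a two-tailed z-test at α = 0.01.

SE = σ/√n = 15/√79 = 1.688. Non-centrality λ = d/SE = 11/1.688 = 6.518. Power ≈ Φ(λ - z_{α/2}) = Φ(6.518 - 2.576) = Φ(3.942) = 1.0.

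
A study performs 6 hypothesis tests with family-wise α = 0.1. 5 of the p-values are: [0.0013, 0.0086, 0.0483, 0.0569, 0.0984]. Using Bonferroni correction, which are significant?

Bonferroni α = 0.1/6 = 0.01667. Significant p-values: [0.0013, 0.0086]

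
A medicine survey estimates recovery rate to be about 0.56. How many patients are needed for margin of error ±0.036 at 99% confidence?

n = z²p(1-p)/E² = 2.576²×0.56×0.44/0.036² = 1261.6 → n = 1262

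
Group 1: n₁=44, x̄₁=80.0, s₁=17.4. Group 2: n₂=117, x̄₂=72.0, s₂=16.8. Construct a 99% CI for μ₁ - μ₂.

Difference = 8.0. SE = √(17.4²/44 + 16.8²/117) = 3.048. CI = (0.15, 15.85)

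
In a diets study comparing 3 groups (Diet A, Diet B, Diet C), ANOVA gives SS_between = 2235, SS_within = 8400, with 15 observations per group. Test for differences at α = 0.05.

df_between = 2, df_within = 42. F = MS_between/MS_within = 1117.5/200.0 = 5.588. F_crit ≈ 3.22. Reject H₀. At least one mean differs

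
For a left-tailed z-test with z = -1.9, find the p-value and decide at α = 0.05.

p = P(Z < -1.9) = Φ(-1.9) ≈ 0.0287. Since p < 0.05, reject H₀ (significant) at α = 0.05.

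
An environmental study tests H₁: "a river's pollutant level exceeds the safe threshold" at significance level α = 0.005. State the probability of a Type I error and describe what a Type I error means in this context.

P(Type I error) = α = 0.005. A Type I error is rejecting H₀ when H₀ is actually true (false positive) — here, concluding that a river's pollutant level exceeds the safe threshold when in fact this is not the case. Consequence: shutting down a compliant factory unnecessarily.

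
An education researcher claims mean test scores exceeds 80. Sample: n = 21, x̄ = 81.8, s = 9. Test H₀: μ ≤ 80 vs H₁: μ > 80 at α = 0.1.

t = (81.8 - 80)/(9/√21) = 0.917, df = 20. Critical t = 1.325. Fail to reject H₀.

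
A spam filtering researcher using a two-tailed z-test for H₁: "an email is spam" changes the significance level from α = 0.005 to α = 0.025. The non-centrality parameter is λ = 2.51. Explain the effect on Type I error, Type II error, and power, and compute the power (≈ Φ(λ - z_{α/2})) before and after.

Increasing α from 0.005 to 0.025:
• Type I error rate increases (α is the Type I rate by definition).
• Critical value moves from z_{α/2} = 2.807 to 2.241, so power = Φ(λ - z_{α/2}) goes from Φ(2.51 - 2.807) = 0.383 to Φ(2.51 - 2.241) = 0.606.
• Type II error rate β = 1 - power therefore decreases (0.617 → 0.394).
Appropriate when false negatives are costly — here, a spam email lands in the inbox.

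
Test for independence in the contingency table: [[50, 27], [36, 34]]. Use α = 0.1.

χ² = 2.755. df = 1, critical = 2.706. Reject H₀. Variables are dependent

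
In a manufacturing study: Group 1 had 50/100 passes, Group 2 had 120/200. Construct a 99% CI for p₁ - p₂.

p̂₁ = 0.5, p̂₂ = 0.6. Difference = -0.1. CI = (-0.257, 0.057)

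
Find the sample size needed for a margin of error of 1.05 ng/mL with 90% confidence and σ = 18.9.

n = (z*σ/E)² = (1.645×18.9/1.05)² = 876.8 → n = 877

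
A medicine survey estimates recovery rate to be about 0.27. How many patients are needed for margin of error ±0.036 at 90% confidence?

n = z²p(1-p)/E² = 1.645²×0.27×0.73/0.036² = 411.5 → n = 412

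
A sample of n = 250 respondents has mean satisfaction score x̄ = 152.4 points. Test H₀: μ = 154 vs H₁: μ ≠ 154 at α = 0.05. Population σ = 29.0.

z = (x̄ - μ₀)/(σ/√n) = (152.4 - 154)/(29.0/√250) = -0.872. Critical value: ±1.96. Since |-0.872| ≤ 1.96, Fail to reject H₀.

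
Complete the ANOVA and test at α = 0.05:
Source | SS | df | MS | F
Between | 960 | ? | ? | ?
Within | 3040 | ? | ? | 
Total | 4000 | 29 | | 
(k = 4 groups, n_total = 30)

df_between = 3, df_within = 26. MS_between = 320.0, MS_within = 116.92. F = 2.737, F_crit ≈ 2.975. Fail to reject H₀.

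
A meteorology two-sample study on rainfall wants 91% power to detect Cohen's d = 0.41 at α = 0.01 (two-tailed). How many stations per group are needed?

z_{α/2} = 2.576, z_β = Φ⁻¹(0.91) = 1.341. For small effect (d = 0.41): n per group = 2(z_{α/2} + z_β)²/d² = 2(2.576 + 1.341)²/0.41² = 182.5 → 183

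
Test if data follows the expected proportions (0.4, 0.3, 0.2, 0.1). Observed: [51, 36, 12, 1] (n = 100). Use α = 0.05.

Expected: [40.0, 30.0, 20.0, 10.0]. χ² = 15.525. df = 3, critical = 7.815. Reject H₀.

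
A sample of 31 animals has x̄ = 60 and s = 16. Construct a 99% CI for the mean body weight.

CI = x̄ ± t*(s/√n) = 60 ± 2.75(16/√31) = (52.1, 67.9)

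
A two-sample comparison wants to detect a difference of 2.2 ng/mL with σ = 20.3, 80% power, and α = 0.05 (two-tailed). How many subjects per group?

n per group = 2(z_α/2 + z_β)²σ²/d² = 2×(1.96 + 0.84)²×20.3²/2.2² = 1335.04 → n = 1336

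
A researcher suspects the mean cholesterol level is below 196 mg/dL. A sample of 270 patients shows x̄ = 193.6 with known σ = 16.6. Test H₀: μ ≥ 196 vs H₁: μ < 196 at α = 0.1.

z = -2.376. Critical value: -1.28. Reject H₀.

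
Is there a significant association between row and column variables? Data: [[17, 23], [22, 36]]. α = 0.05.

χ² = 0.206. df = 1, critical = 3.841. Fail to reject H₀. No evidence of dependence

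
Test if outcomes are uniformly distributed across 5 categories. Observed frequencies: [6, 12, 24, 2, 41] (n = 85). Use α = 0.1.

Expected = 17 each. χ² = Σ(O-E)²/E = 58.588. df = 4, critical value = 7.779. Reject H₀.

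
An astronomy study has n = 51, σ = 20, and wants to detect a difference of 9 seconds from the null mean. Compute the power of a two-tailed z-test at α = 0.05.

SE = σ/√n = 20/√51 = 2.801. Non-centrality λ = d/SE = 9/2.801 = 3.214. Power ≈ Φ(λ - z_{α/2}) = Φ(3.214 - 1.96) = Φ(1.254) = 0.895.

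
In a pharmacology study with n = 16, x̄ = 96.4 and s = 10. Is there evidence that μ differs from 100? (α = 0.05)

t = (x̄ - μ₀)/(s/√n) = (96.4 - 100)/(10/√16) = -1.44. df = 15, critical t = ±2.131. Fail to reject H₀.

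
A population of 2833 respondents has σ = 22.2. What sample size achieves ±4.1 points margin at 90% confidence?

Without FPC: n₀ = (1.645×22.2/4.1)² = 79.336. With FPC: n = n₀N/(n₀+N-1) = 77.2 → n = 78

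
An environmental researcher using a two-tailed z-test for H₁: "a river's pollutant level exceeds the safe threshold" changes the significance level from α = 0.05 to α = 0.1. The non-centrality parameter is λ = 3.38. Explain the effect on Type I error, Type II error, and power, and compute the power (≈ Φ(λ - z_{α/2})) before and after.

Increasing α from 0.05 to 0.1:
• Type I error rate increases (α is the Type I rate by definition).
• Critical value moves from z_{α/2} = 1.96 to 1.645, so power = Φ(λ - z_{α/2}) goes from Φ(3.38 - 1.96) = 0.922 to Φ(3.38 - 1.645) = 0.959.
• Type II error rate β = 1 - power therefore decreases (0.078 → 0.041).
Appropriate when false negatives are costly — here, allowing unsafe pollution to continue.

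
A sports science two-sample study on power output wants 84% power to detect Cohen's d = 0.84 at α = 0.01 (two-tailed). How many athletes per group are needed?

z_{α/2} = 2.576, z_β = Φ⁻¹(0.84) = 0.994. For large effect (d = 0.84): n per group = 2(z_{α/2} + z_β)²/d² = 2(2.576 + 0.994)²/0.84² = 36.1 → 37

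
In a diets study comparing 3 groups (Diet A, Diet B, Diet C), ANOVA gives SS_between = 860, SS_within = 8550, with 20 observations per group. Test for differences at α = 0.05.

df_between = 2, df_within = 57. F = MS_between/MS_within = 430.0/150.0 = 2.867. F_crit ≈ 3.159. Fail to reject H₀.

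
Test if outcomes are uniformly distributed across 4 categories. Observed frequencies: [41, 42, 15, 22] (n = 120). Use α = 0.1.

Expected = 30 each. χ² = Σ(O-E)²/E = 18.467. df = 3, critical value = 6.251. Reject H₀.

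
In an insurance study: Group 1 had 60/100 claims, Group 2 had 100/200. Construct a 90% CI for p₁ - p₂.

p̂₁ = 0.6, p̂₂ = 0.5. Difference = 0.1. CI = (0.001, 0.199)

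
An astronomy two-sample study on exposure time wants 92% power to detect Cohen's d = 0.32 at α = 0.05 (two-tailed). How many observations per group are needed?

z_{α/2} = 1.96, z_β = Φ⁻¹(0.92) = 1.405. For small effect (d = 0.32): n per group = 2(z_{α/2} + z_β)²/d² = 2(1.96 + 1.405)²/0.32² = 221.2 → 222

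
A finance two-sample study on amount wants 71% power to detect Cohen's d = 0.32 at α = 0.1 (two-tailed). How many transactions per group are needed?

z_{α/2} = 1.645, z_β = Φ⁻¹(0.71) = 0.553. For small effect (d = 0.32): n per group = 2(z_{α/2} + z_β)²/d² = 2(1.645 + 0.553)²/0.32² = 94.4 → 95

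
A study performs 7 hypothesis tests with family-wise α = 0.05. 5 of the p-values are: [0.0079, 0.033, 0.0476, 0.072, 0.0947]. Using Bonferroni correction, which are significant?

Bonferroni α = 0.05/7 = 0.00714. None of the given p-values are significant.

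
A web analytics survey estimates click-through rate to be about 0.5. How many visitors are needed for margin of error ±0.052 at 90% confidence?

n = z²p(1-p)/E² = 1.645²×0.5×0.5/0.052² = 250.2 → n = 251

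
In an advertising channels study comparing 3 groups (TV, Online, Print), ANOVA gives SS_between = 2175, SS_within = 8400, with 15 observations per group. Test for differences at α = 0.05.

df_between = 2, df_within = 42. F = MS_between/MS_within = 1087.5/200.0 = 5.438. F_crit ≈ 3.22. Reject H₀. At least one mean differs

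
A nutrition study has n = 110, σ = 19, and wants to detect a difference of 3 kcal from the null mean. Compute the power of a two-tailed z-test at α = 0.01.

SE = σ/√n = 19/√110 = 1.812. Non-centrality λ = d/SE = 3/1.812 = 1.656. Power ≈ Φ(λ - z_{α/2}) = Φ(1.656 - 2.576) = Φ(-0.92) = 0.179.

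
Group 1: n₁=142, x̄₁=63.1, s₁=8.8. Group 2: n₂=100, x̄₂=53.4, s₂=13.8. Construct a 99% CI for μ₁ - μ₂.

Difference = 9.7. SE = √(8.8²/142 + 13.8²/100) = 1.565. CI = (5.67, 13.73)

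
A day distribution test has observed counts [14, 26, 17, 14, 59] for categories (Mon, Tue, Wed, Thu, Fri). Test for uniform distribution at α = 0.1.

Expected = 26 each. χ² = Σ(O-E)²/E = 56.077. df = 4, critical value = 7.779. Reject H₀.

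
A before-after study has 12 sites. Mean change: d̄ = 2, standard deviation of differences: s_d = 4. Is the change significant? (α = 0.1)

t = d̄/(s_d/√n) = 2/(4/√12) = 1.732. df = 11, critical t = ±1.796. Fail to reject H₀.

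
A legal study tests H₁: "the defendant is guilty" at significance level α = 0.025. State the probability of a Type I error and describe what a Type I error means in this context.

P(Type I error) = α = 0.025. A Type I error is rejecting H₀ when H₀ is actually true (false positive) — here, concluding that the defendant is guilty when in fact this is not the case. Consequence: convicting an innocent person.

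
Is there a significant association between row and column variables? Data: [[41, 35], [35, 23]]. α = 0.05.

χ² = 0.548. df = 1, critical = 3.841. Fail to reject H₀. No evidence of dependence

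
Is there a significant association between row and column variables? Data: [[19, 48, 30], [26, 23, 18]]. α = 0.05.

χ² = 7.66. df = 2, critical = 5.991. Reject H₀. Variables are dependent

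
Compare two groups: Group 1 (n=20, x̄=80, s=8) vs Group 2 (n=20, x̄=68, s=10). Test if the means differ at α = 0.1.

Pooled sp = 9.06. t = 4.191, df = 38. Critical t = ±1.686. Reject H₀.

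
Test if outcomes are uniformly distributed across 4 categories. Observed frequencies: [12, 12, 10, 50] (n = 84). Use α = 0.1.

Expected = 21 each. χ² = Σ(O-E)²/E = 53.524. df = 3, critical value = 6.251. Reject H₀.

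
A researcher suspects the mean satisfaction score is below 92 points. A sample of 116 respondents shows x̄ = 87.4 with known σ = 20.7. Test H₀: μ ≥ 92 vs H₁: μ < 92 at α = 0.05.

z = -2.393. Critical value: -1.645. Reject H₀.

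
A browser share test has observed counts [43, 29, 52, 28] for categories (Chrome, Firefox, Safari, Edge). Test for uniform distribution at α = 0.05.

Expected = 38 each. χ² = Σ(O-E)²/E = 10.579. df = 3, critical value = 7.815. Reject H₀.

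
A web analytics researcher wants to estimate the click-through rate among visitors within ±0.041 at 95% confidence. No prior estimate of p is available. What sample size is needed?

Conservative approach: use p = 0.5 (maximizes p(1-p) = 0.25). n = z²(0.25)/E² = 1.96²×0.25/0.041² = 571.3 → n = 572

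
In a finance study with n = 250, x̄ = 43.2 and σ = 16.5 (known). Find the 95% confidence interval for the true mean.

CI = x̄ ± z*(σ/√n) = 43.2 ± 1.96(16.5/√250) = 43.2 ± 2.05 = (41.15, 45.25)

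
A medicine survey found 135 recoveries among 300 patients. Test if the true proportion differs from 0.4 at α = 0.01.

p̂ = 0.45, p₀ = 0.4. z = (p̂ - p₀)/√(p₀(1-p₀)/n) = 1.768. Critical: ±2.576. Fail to reject H₀.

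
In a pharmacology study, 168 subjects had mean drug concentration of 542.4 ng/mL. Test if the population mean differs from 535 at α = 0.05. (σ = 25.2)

z = (x̄ - μ₀)/(σ/√n) = (542.4 - 535)/(25.2/√168) = 3.806. Critical value: ±1.96. Since |3.806| > 1.96, Reject H₀.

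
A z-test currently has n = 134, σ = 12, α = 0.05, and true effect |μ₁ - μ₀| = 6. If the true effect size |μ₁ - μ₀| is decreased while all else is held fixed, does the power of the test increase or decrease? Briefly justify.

Power decreases: a smaller true effect decreases the non-centrality λ = |μ₁ - μ₀|/(σ/√n).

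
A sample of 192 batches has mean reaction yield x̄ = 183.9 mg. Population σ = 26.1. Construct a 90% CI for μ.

CI = x̄ ± z*(σ/√n) = 183.9 ± 1.645(26.1/√192) = 183.9 ± 3.1 = (180.8, 187.0)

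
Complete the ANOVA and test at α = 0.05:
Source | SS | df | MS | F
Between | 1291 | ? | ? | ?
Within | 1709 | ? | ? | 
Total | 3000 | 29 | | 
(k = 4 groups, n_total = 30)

df_between = 3, df_within = 26. MS_between = 430.33, MS_within = 65.73. F = 6.547, F_crit ≈ 2.975. Reject H₀.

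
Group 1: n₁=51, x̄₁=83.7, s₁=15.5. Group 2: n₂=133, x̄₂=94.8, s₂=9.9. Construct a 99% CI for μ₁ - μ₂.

Difference = -11.1. SE = √(15.5²/51 + 9.9²/133) = 2.334. CI = (-17.11, -5.09)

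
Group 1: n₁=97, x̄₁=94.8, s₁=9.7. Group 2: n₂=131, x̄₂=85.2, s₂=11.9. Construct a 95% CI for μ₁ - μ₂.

Difference = 9.6. SE = √(9.7²/97 + 11.9²/131) = 1.432. CI = (6.79, 12.41)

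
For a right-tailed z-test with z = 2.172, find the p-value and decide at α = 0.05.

p = P(Z > 2.172) = 1 - Φ(2.172) ≈ 0.0149. Since p < 0.05, reject H₀ (significant) at α = 0.05.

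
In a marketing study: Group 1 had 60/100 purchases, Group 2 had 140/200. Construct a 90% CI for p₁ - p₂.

p̂₁ = 0.6, p̂₂ = 0.7. Difference = -0.1. CI = (-0.197, -0.003)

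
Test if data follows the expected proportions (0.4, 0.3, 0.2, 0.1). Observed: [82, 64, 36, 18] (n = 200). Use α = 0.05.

Expected: [80.0, 60.0, 40.0, 20.0]. χ² = 0.917. df = 3, critical = 7.815. Fail to reject H₀.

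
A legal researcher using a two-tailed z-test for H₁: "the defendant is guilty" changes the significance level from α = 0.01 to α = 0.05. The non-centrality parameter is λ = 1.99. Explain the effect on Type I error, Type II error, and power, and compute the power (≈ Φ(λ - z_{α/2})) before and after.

Increasing α from 0.01 to 0.05:
• Type I error rate increases (α is the Type I rate by definition).
• Critical value moves from z_{α/2} = 2.576 to 1.96, so power = Φ(λ - z_{α/2}) goes from Φ(1.99 - 2.576) = 0.279 to Φ(1.99 - 1.96) = 0.512.
• Type II error rate β = 1 - power therefore decreases (0.721 → 0.488).
Appropriate when false negatives are costly — here, acquitting a guilty person.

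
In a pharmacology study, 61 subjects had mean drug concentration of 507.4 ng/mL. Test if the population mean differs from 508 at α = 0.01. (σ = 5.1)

z = (x̄ - μ₀)/(σ/√n) = (507.4 - 508)/(5.1/√61) = -0.919. Critical value: ±2.576. Since |-0.919| ≤ 2.576, Fail to reject H₀.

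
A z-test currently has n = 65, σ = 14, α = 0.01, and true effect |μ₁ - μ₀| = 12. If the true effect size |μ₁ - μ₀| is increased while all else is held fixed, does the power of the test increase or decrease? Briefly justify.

Power increases: a larger true effect increases the non-centrality λ = |μ₁ - μ₀|/(σ/√n).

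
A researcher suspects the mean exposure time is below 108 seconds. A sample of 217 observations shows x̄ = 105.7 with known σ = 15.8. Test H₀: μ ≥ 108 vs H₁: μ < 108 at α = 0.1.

z = -2.144. Critical value: -1.28. Reject H₀.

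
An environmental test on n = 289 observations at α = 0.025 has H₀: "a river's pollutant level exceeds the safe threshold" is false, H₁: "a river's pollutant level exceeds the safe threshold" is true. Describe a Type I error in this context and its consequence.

Type I error: rejecting H₀ when it is true — concluding that a river's pollutant level exceeds the safe threshold when in fact it is not. Consequence: shutting down a compliant factory unnecessarily.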